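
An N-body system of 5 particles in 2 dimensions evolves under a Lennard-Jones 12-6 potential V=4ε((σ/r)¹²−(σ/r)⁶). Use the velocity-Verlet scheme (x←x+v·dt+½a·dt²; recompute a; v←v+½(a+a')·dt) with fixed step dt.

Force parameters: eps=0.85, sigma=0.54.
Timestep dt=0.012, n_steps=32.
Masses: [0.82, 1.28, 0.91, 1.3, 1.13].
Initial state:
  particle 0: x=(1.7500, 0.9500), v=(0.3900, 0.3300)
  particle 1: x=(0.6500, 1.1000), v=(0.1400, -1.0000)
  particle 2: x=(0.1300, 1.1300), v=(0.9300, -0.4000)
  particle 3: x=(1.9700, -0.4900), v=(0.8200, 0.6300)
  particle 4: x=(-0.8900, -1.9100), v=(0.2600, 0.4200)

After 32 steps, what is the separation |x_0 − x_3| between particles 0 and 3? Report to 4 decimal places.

1.3834

step 0: x0=(1.7500, 0.9500) x1=(0.6500, 1.1000) x2=(0.1300, 1.1300) x3=(1.9700, -0.4900) x4=(-0.8900, -1.9100)
step 1: x0=(1.7547, 0.9540) x1=(0.6557, 1.0878) x2=(0.1355, 1.1255) x3=(1.9798, -0.4824) x4=(-0.8869, -1.9050)
step 2: x0=(1.7593, 0.9579) x1=(0.6694, 1.0750) x2=(0.1298, 1.1219) x3=(1.9897, -0.4749) x4=(-0.8838, -1.8999)
step 3: x0=(1.7638, 0.9619) x1=(0.6871, 1.0618) x2=(0.1186, 1.1187) x3=(1.9995, -0.4673) x4=(-0.8806, -1.8949)
step 4: x0=(1.7684, 0.9658) x1=(0.7060, 1.0485) x2=(0.1056, 1.1157) x3=(2.0094, -0.4597) x4=(-0.8775, -1.8898)
step 5: x0=(1.7728, 0.9698) x1=(0.7250, 1.0352) x2=(0.0926, 1.1127) x3=(2.0192, -0.4521) x4=(-0.8744, -1.8848)
step 6: x0=(1.7772, 0.9737) x1=(0.7437, 1.0220) x2=(0.0801, 1.1096) x3=(2.0290, -0.4446) x4=(-0.8713, -1.8798)
step 7: x0=(1.7815, 0.9777) x1=(0.7621, 1.0087) x2=(0.0682, 1.1065) x3=(2.0389, -0.4370) x4=(-0.8682, -1.8747)
step 8: x0=(1.7858, 0.9816) x1=(0.7800, 0.9956) x2=(0.0568, 1.1033) x3=(2.0487, -0.4294) x4=(-0.8650, -1.8697)
step 9: x0=(1.7900, 0.9856) x1=(0.7977, 0.9825) x2=(0.0459, 1.1000) x3=(2.0585, -0.4218) x4=(-0.8619, -1.8646)
step 10: x0=(1.7941, 0.9895) x1=(0.8152, 0.9694) x2=(0.0354, 1.0966) x3=(2.0683, -0.4142) x4=(-0.8588, -1.8596)
step 11: x0=(1.7980, 0.9934) x1=(0.8325, 0.9564) x2=(0.0252, 1.0932) x3=(2.0782, -0.4066) x4=(-0.8557, -1.8546)
step 12: x0=(1.8019, 0.9973) x1=(0.8497, 0.9434) x2=(0.0153, 1.0898) x3=(2.0880, -0.3990) x4=(-0.8526, -1.8495)
step 13: x0=(1.8057, 1.0012) x1=(0.8668, 0.9305) x2=(0.0057, 1.0863) x3=(2.0978, -0.3913) x4=(-0.8494, -1.8445)
step 14: x0=(1.8093, 1.0051) x1=(0.8838, 0.9176) x2=(-0.0038, 1.0827) x3=(2.1076, -0.3837) x4=(-0.8463, -1.8394)
step 15: x0=(1.8128, 1.0090) x1=(0.9008, 0.9047) x2=(-0.0132, 1.0792) x3=(2.1175, -0.3761) x4=(-0.8432, -1.8344)
step 16: x0=(1.8162, 1.0128) x1=(0.9179, 0.8918) x2=(-0.0224, 1.0756) x3=(2.1273, -0.3684) x4=(-0.8401, -1.8294)
step 17: x0=(1.8194, 1.0166) x1=(0.9350, 0.8790) x2=(-0.0315, 1.0720) x3=(2.1371, -0.3608) x4=(-0.8370, -1.8243)
step 18: x0=(1.8224, 1.0204) x1=(0.9521, 0.8661) x2=(-0.0406, 1.0684) x3=(2.1469, -0.3532) x4=(-0.8338, -1.8193)
step 19: x0=(1.8253, 1.0241) x1=(0.9693, 0.8534) x2=(-0.0495, 1.0648) x3=(2.1567, -0.3455) x4=(-0.8307, -1.8142)
step 20: x0=(1.8279, 1.0278) x1=(0.9866, 0.8406) x2=(-0.0585, 1.0612) x3=(2.1665, -0.3378) x4=(-0.8276, -1.8092)
step 21: x0=(1.8303, 1.0314) x1=(1.0040, 0.8279) x2=(-0.0673, 1.0575) x3=(2.1764, -0.3302) x4=(-0.8245, -1.8042)
step 22: x0=(1.8325, 1.0350) x1=(1.0215, 0.8152) x2=(-0.0762, 1.0539) x3=(2.1862, -0.3225) x4=(-0.8214, -1.7991)
step 23: x0=(1.8345, 1.0385) x1=(1.0391, 0.8026) x2=(-0.0849, 1.0502) x3=(2.1960, -0.3148) x4=(-0.8182, -1.7941)
step 24: x0=(1.8362, 1.0419) x1=(1.0569, 0.7900) x2=(-0.0937, 1.0465) x3=(2.2058, -0.3071) x4=(-0.8151, -1.7890)
step 25: x0=(1.8376, 1.0452) x1=(1.0749, 0.7775) x2=(-0.1024, 1.0429) x3=(2.2156, -0.2995) x4=(-0.8120, -1.7840)
step 26: x0=(1.8386, 1.0484) x1=(1.0931, 0.7651) x2=(-0.1112, 1.0392) x3=(2.2254, -0.2918) x4=(-0.8089, -1.7789)
step 27: x0=(1.8394, 1.0514) x1=(1.1114, 0.7527) x2=(-0.1199, 1.0355) x3=(2.2351, -0.2841) x4=(-0.8057, -1.7739)
step 28: x0=(1.8398, 1.0543) x1=(1.1300, 0.7404) x2=(-0.1285, 1.0318) x3=(2.2449, -0.2763) x4=(-0.8026, -1.7689)
step 29: x0=(1.8399, 1.0570) x1=(1.1488, 0.7283) x2=(-0.1372, 1.0281) x3=(2.2547, -0.2686) x4=(-0.7995, -1.7638)
step 30: x0=(1.8396, 1.0596) x1=(1.1678, 0.7162) x2=(-0.1459, 1.0245) x3=(2.2645, -0.2609) x4=(-0.7964, -1.7588)
step 31: x0=(1.8388, 1.0619) x1=(1.1871, 0.7043) x2=(-0.1545, 1.0208) x3=(2.2743, -0.2532) x4=(-0.7933, -1.7537)
step 32: x0=(1.8376, 1.0639) x1=(1.2067, 0.6926) x2=(-0.1631, 1.0171) x3=(2.2840, -0.2454) x4=(-0.7901, -1.7487)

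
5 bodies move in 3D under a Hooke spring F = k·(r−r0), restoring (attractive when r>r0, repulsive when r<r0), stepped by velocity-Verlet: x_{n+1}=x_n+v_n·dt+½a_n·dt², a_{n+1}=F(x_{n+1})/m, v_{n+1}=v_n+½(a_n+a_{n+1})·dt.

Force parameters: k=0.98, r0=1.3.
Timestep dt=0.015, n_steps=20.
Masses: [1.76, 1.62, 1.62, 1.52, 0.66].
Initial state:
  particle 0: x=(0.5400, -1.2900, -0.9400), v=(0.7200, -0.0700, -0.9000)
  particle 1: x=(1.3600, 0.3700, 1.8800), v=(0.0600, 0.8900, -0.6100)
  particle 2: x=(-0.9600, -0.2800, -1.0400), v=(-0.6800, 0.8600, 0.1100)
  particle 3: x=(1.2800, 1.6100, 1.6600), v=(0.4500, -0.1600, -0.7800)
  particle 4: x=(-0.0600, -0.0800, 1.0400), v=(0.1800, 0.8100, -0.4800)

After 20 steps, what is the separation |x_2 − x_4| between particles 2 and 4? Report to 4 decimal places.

2.0248

step 0: x0=(0.5400, -1.2900, -0.9400) x1=(1.3600, 0.3700, 1.8800) x2=(-0.9600, -0.2800, -1.0400) x3=(1.2800, 1.6100, 1.6600) x4=(-0.0600, -0.0800, 1.0400)
step 1: x0=(0.5508, -1.2908, -0.9532) x1=(1.3607, 0.3832, 1.8706) x2=(-0.9699, -0.2670, -1.0380) x3=(1.2866, 1.6073, 1.6480) x4=(-0.0572, -0.0678, 1.0326)
step 2: x0=(0.5617, -1.2911, -0.9659) x1=(1.3612, 0.3963, 1.8607) x2=(-0.9793, -0.2538, -1.0354) x3=(1.2928, 1.6041, 1.6355) x4=(-0.0541, -0.0556, 1.0247)
step 3: x0=(0.5726, -1.2910, -0.9780) x1=(1.3613, 0.4091, 1.8502) x2=(-0.9882, -0.2404, -1.0322) x3=(1.2986, 1.6003, 1.6224) x4=(-0.0507, -0.0433, 1.0164)
step 4: x0=(0.5835, -1.2903, -0.9896) x1=(1.3610, 0.4216, 1.8392) x2=(-0.9966, -0.2268, -1.0284) x3=(1.3040, 1.5959, 1.6088) x4=(-0.0471, -0.0310, 1.0076)
step 5: x0=(0.5944, -1.2892, -1.0006) x1=(1.3605, 0.4340, 1.8277) x2=(-1.0044, -0.2130, -1.0239) x3=(1.3091, 1.5911, 1.5946) x4=(-0.0432, -0.0186, 0.9984)
step 6: x0=(0.6053, -1.2876, -1.0111) x1=(1.3596, 0.4461, 1.8157) x2=(-1.0116, -0.1991, -1.0188) x3=(1.3138, 1.5856, 1.5799) x4=(-0.0391, -0.0063, 0.9887)
step 7: x0=(0.6163, -1.2855, -1.0210) x1=(1.3584, 0.4580, 1.8032) x2=(-1.0183, -0.1849, -1.0132) x3=(1.3181, 1.5797, 1.5646) x4=(-0.0347, 0.0061, 0.9786)
step 8: x0=(0.6273, -1.2828, -1.0304) x1=(1.3569, 0.4696, 1.7902) x2=(-1.0244, -0.1706, -1.0069) x3=(1.3220, 1.5732, 1.5488) x4=(-0.0301, 0.0186, 0.9680)
step 9: x0=(0.6382, -1.2797, -1.0392) x1=(1.3551, 0.4810, 1.7767) x2=(-1.0300, -0.1561, -1.0000) x3=(1.3256, 1.5663, 1.5324) x4=(-0.0252, 0.0310, 0.9569)
step 10: x0=(0.6492, -1.2761, -1.0475) x1=(1.3530, 0.4921, 1.7626) x2=(-1.0350, -0.1414, -0.9926) x3=(1.3288, 1.5588, 1.5156) x4=(-0.0200, 0.0434, 0.9454)
step 11: x0=(0.6602, -1.2720, -1.0552) x1=(1.3506, 0.5030, 1.7481) x2=(-1.0395, -0.1266, -0.9846) x3=(1.3316, 1.5508, 1.4982) x4=(-0.0147, 0.0558, 0.9335)
step 12: x0=(0.6711, -1.2673, -1.0623) x1=(1.3478, 0.5137, 1.7331) x2=(-1.0434, -0.1116, -0.9760) x3=(1.3341, 1.5424, 1.4802) x4=(-0.0091, 0.0682, 0.9211)
step 13: x0=(0.6821, -1.2622, -1.0689) x1=(1.3448, 0.5241, 1.7176) x2=(-1.0467, -0.0964, -0.9669) x3=(1.3362, 1.5335, 1.4618) x4=(-0.0032, 0.0805, 0.9083)
step 14: x0=(0.6930, -1.2566, -1.0750) x1=(1.3415, 0.5343, 1.7016) x2=(-1.0495, -0.0811, -0.9572) x3=(1.3380, 1.5241, 1.4428) x4=(0.0029, 0.0929, 0.8950)
step 15: x0=(0.7039, -1.2504, -1.0805) x1=(1.3378, 0.5442, 1.6851) x2=(-1.0517, -0.0657, -0.9470) x3=(1.3393, 1.5143, 1.4234) x4=(0.0091, 0.1052, 0.8813)
step 16: x0=(0.7148, -1.2438, -1.0855) x1=(1.3339, 0.5539, 1.6682) x2=(-1.0533, -0.0501, -0.9362) x3=(1.3404, 1.5040, 1.4034) x4=(0.0156, 0.1174, 0.8672)
step 17: x0=(0.7256, -1.2366, -1.0899) x1=(1.3296, 0.5633, 1.6507) x2=(-1.0544, -0.0344, -0.9250) x3=(1.3411, 1.4933, 1.3830) x4=(0.0224, 0.1296, 0.8526)
step 18: x0=(0.7364, -1.2290, -1.0938) x1=(1.3251, 0.5724, 1.6329) x2=(-1.0549, -0.0186, -0.9132) x3=(1.3414, 1.4821, 1.3620) x4=(0.0293, 0.1418, 0.8376)
step 19: x0=(0.7472, -1.2208, -1.0971) x1=(1.3203, 0.5813, 1.6146) x2=(-1.0548, -0.0026, -0.9009) x3=(1.3414, 1.4706, 1.3406) x4=(0.0364, 0.1539, 0.8222)
step 20: x0=(0.7579, -1.2122, -1.1000) x1=(1.3152, 0.5899, 1.5958) x2=(-1.0542, 0.0135, -0.8881) x3=(1.3410, 1.4587, 1.3187) x4=(0.0437, 0.1659, 0.8064)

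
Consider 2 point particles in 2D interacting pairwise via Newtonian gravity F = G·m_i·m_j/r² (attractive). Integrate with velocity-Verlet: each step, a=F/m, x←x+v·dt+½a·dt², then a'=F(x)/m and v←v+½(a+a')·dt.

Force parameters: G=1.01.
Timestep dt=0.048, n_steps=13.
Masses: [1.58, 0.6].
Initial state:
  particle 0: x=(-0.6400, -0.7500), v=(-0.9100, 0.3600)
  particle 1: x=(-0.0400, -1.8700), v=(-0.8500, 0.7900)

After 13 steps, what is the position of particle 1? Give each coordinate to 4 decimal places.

(-0.6966, -1.1708)

step 0: x0=(-0.6400, -0.7500) x1=(-0.0400, -1.8700)
step 1: x0=(-0.6835, -0.7331) x1=(-0.0813, -1.8311)
step 2: x0=(-0.7265, -0.7170) x1=(-0.1238, -1.7901)
step 3: x0=(-0.7691, -0.7017) x1=(-0.1675, -1.7470)
step 4: x0=(-0.8112, -0.6872) x1=(-0.2124, -1.7017)
step 5: x0=(-0.8528, -0.6736) x1=(-0.2586, -1.6541)
step 6: x0=(-0.8939, -0.6609) x1=(-0.3063, -1.6042)
step 7: x0=(-0.9344, -0.6491) x1=(-0.3556, -1.5517)
step 8: x0=(-0.9742, -0.6384) x1=(-0.4066, -1.4965)
step 9: x0=(-1.0132, -0.6288) x1=(-0.4596, -1.4384)
step 10: x0=(-1.0515, -0.6203) x1=(-0.5146, -1.3772)
step 11: x0=(-1.0888, -0.6132) x1=(-0.5722, -1.3125)
step 12: x0=(-1.1250, -0.6076) x1=(-0.6326, -1.2439)
step 13: x0=(-1.1599, -0.6037) x1=(-0.6966, -1.1708)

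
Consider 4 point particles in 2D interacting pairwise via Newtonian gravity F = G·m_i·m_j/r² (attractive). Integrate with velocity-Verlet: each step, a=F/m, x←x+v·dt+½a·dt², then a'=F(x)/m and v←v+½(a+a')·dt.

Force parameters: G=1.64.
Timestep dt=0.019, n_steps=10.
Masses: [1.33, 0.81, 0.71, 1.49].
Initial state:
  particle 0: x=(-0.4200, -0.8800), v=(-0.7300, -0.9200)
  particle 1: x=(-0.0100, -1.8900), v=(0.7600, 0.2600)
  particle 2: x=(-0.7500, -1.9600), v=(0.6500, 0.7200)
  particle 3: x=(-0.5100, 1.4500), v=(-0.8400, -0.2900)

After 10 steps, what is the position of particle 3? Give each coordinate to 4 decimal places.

(-0.6690, 1.3839)

step 0: x0=(-0.4200, -0.8800) x1=(-0.0100, -1.8900) x2=(-0.7500, -1.9600) x3=(-0.5100, 1.4500)
step 1: x0=(-0.4338, -0.8977) x1=(0.0039, -1.8848) x2=(-0.7371, -1.9459) x3=(-0.5260, 1.4444)
step 2: x0=(-0.4476, -0.9160) x1=(0.0168, -1.8789) x2=(-0.7232, -1.9311) x3=(-0.5419, 1.4385)
step 3: x0=(-0.4613, -0.9349) x1=(0.0286, -1.8723) x2=(-0.7082, -1.9154) x3=(-0.5578, 1.4325)
step 4: x0=(-0.4749, -0.9544) x1=(0.0393, -1.8652) x2=(-0.6922, -1.8989) x3=(-0.5738, 1.4262)
step 5: x0=(-0.4885, -0.9746) x1=(0.0489, -1.8573) x2=(-0.6750, -1.8814) x3=(-0.5897, 1.4197)
step 6: x0=(-0.5018, -0.9955) x1=(0.0572, -1.8488) x2=(-0.6568, -1.8629) x3=(-0.6056, 1.4130)
step 7: x0=(-0.5151, -1.0171) x1=(0.0643, -1.8396) x2=(-0.6374, -1.8434) x3=(-0.6215, 1.4060)
step 8: x0=(-0.5281, -1.0396) x1=(0.0701, -1.8296) x2=(-0.6169, -1.8226) x3=(-0.6373, 1.3989)
step 9: x0=(-0.5409, -1.0630) x1=(0.0745, -1.8190) x2=(-0.5952, -1.8004) x3=(-0.6532, 1.3915)
step 10: x0=(-0.5535, -1.0874) x1=(0.0774, -1.8076) x2=(-0.5724, -1.7768) x3=(-0.6690, 1.3839)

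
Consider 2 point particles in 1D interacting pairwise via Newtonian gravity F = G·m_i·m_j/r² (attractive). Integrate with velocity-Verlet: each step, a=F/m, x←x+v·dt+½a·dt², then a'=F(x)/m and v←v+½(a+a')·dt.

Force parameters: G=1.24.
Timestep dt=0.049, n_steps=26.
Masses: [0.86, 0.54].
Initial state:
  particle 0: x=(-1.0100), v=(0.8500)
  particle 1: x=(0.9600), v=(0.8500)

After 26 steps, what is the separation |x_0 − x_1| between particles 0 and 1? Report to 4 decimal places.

1.5811

step 0: x0=(-1.0100) x1=(0.9600)
step 1: x0=(-0.9681) x1=(1.0013)
step 2: x0=(-0.9259) x1=(1.0420)
step 3: x0=(-0.8832) x1=(1.0820)
step 4: x0=(-0.8401) x1=(1.1213)
step 5: x0=(-0.7966) x1=(1.1600)
step 6: x0=(-0.7526) x1=(1.1980)
step 7: x0=(-0.7083) x1=(1.2353)
step 8: x0=(-0.6635) x1=(1.2720)
step 9: x0=(-0.6182) x1=(1.3079)
step 10: x0=(-0.5726) x1=(1.3432)
step 11: x0=(-0.5265) x1=(1.3778)
step 12: x0=(-0.4800) x1=(1.4117)
step 13: x0=(-0.4330) x1=(1.4448)
step 14: x0=(-0.3856) x1=(1.4773)
step 15: x0=(-0.3377) x1=(1.5089)
step 16: x0=(-0.2893) x1=(1.5399)
step 17: x0=(-0.2404) x1=(1.5701)
step 18: x0=(-0.1911) x1=(1.5995)
step 19: x0=(-0.1412) x1=(1.6281)
step 20: x0=(-0.0909) x1=(1.6558)
step 21: x0=(-0.0400) x1=(1.6828)
step 22: x0=(0.0114) x1=(1.7089)
step 23: x0=(0.0634) x1=(1.7340)
step 24: x0=(0.1160) x1=(1.7583)
step 25: x0=(0.1691) x1=(1.7816)
step 26: x0=(0.2229) x1=(1.8040)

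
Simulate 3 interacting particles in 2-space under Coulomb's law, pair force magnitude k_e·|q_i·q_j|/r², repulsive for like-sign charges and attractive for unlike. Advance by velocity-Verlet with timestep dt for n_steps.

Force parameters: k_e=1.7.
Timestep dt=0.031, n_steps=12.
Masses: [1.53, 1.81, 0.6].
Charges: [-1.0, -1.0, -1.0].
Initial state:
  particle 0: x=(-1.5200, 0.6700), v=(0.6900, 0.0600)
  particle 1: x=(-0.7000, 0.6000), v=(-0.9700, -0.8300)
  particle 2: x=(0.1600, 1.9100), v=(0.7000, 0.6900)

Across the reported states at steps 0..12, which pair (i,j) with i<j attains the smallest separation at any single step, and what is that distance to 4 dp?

pair (0,1), distance 0.6192

step 0: x0=(-1.5200, 0.6700) x1=(-0.7000, 0.6000) x2=(0.1600, 1.9100)
step 1: x0=(-1.4995, 0.6719) x1=(-0.7295, 0.5741) x2=(0.1823, 1.9320)
step 2: x0=(-1.4809, 0.6738) x1=(-0.7577, 0.5477) x2=(0.2056, 1.9553)
step 3: x0=(-1.4645, 0.6759) x1=(-0.7844, 0.5207) x2=(0.2299, 1.9797)
step 4: x0=(-1.4504, 0.6784) x1=(-0.8095, 0.4931) x2=(0.2552, 2.0051)
step 5: x0=(-1.4388, 0.6814) x1=(-0.8328, 0.4647) x2=(0.2814, 2.0316)
step 6: x0=(-1.4298, 0.6851) x1=(-0.8542, 0.4354) x2=(0.3085, 2.0590)
step 7: x0=(-1.4235, 0.6898) x1=(-0.8736, 0.4050) x2=(0.3364, 2.0874)
step 8: x0=(-1.4198, 0.6956) x1=(-0.8911, 0.3733) x2=(0.3651, 2.1165)
step 9: x0=(-1.4186, 0.7028) x1=(-0.9066, 0.3403) x2=(0.3946, 2.1465)
step 10: x0=(-1.4198, 0.7114) x1=(-0.9204, 0.3058) x2=(0.4248, 2.1773)
step 11: x0=(-1.4232, 0.7215) x1=(-0.9326, 0.2697) x2=(0.4556, 2.2087)
step 12: x0=(-1.4285, 0.7331) x1=(-0.9434, 0.2322) x2=(0.4871, 2.2409)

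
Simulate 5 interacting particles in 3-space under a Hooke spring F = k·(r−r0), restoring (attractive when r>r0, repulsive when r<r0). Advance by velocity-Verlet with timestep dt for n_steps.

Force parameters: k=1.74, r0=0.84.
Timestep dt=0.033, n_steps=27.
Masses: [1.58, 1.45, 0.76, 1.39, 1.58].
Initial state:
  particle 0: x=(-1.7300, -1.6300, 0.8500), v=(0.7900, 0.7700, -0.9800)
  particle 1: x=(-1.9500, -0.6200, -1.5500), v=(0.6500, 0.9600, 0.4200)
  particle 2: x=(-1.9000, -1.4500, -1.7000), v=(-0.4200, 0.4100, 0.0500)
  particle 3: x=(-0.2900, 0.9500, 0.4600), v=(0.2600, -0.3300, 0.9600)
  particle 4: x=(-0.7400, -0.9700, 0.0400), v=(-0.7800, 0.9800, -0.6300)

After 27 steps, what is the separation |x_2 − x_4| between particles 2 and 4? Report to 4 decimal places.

1.5035

step 0: x0=(-1.7300, -1.6300, 0.8500) x1=(-1.9500, -0.6200, -1.5500) x2=(-1.9000, -1.4500, -1.7000) x3=(-0.2900, 0.9500, 0.4600) x4=(-0.7400, -0.9700, 0.0400)
step 1: x0=(-1.7032, -1.6028, 0.8153) x1=(-1.9272, -0.5882, -1.5335) x2=(-1.9113, -1.4340, -1.6928) x3=(-0.2840, 0.9351, 0.4896) x4=(-0.7667, -0.9372, 0.0184)
step 2: x0=(-1.6751, -1.5722, 0.7760) x1=(-1.9018, -0.5561, -1.5119) x2=(-1.9174, -1.4129, -1.6747) x3=(-0.2830, 0.9122, 0.5148) x4=(-0.7951, -0.9036, -0.0049)
step 3: x0=(-1.6458, -1.5383, 0.7324) x1=(-1.8739, -0.5238, -1.4853) x2=(-1.9183, -1.3868, -1.6459) x3=(-0.2871, 0.8817, 0.5357) x4=(-0.8251, -0.8691, -0.0296)
step 4: x0=(-1.6154, -1.5011, 0.6847) x1=(-1.8435, -0.4913, -1.4539) x2=(-1.9141, -1.3557, -1.6067) x3=(-0.2961, 0.8438, 0.5520) x4=(-0.8566, -0.8339, -0.0557)
step 5: x0=(-1.5840, -1.4608, 0.6332) x1=(-1.8109, -0.4588, -1.4179) x2=(-1.9049, -1.3199, -1.5576) x3=(-0.3099, 0.7988, 0.5639) x4=(-0.8893, -0.7980, -0.0830)
step 6: x0=(-1.5518, -1.4176, 0.5781) x1=(-1.7761, -0.4262, -1.3775) x2=(-1.8907, -1.2796, -1.4991) x3=(-0.3284, 0.7473, 0.5713) x4=(-0.9231, -0.7614, -0.1114)
step 7: x0=(-1.5188, -1.3716, 0.5199) x1=(-1.7393, -0.3936, -1.3331) x2=(-1.8719, -1.2349, -1.4318) x3=(-0.3514, 0.6895, 0.5742) x4=(-0.9578, -0.7242, -0.1408)
step 8: x0=(-1.4851, -1.3231, 0.4589) x1=(-1.7007, -0.3610, -1.2848) x2=(-1.8487, -1.1862, -1.3563) x3=(-0.3786, 0.6261, 0.5729) x4=(-0.9932, -0.6865, -0.1709)
step 9: x0=(-1.4509, -1.2721, 0.3954) x1=(-1.6604, -0.3285, -1.2331) x2=(-1.8213, -1.1339, -1.2736) x3=(-0.4099, 0.5574, 0.5674) x4=(-1.0292, -0.6483, -0.2016)
step 10: x0=(-1.4163, -1.2191, 0.3299) x1=(-1.6187, -0.2960, -1.1782) x2=(-1.7901, -1.0783, -1.1845) x3=(-0.4448, 0.4841, 0.5579) x4=(-1.0655, -0.6096, -0.2327)
step 11: x0=(-1.3812, -1.1642, 0.2627) x1=(-1.5756, -0.2636, -1.1205) x2=(-1.7557, -1.0199, -1.0897) x3=(-0.4831, 0.4067, 0.5447) x4=(-1.1020, -0.5705, -0.2640)
step 12: x0=(-1.3459, -1.1076, 0.1941) x1=(-1.5315, -0.2312, -1.0604) x2=(-1.7183, -0.9592, -0.9904) x3=(-0.5245, 0.3257, 0.5279) x4=(-1.1385, -0.5310, -0.2954)
step 13: x0=(-1.3104, -1.0497, 0.1247) x1=(-1.4864, -0.1989, -0.9984) x2=(-1.6785, -0.8965, -0.8873) x3=(-0.5685, 0.2417, 0.5080) x4=(-1.1749, -0.4911, -0.3267)
step 14: x0=(-1.2747, -0.9908, 0.0547) x1=(-1.4405, -0.1665, -0.9347) x2=(-1.6369, -0.8324, -0.7816) x3=(-0.6149, 0.1554, 0.4851) x4=(-1.2110, -0.4509, -0.3577)
step 15: x0=(-1.2388, -0.9311, -0.0155) x1=(-1.3941, -0.1341, -0.8699) x2=(-1.5941, -0.7675, -0.6739) x3=(-0.6632, 0.0672, 0.4598) x4=(-1.2467, -0.4103, -0.3883)
step 16: x0=(-1.2026, -0.8709, -0.0855) x1=(-1.3472, -0.1015, -0.8043) x2=(-1.5507, -0.7023, -0.5653) x3=(-0.7131, -0.0223, 0.4324) x4=(-1.2820, -0.3693, -0.4183)
step 17: x0=(-1.1662, -0.8106, -0.1553) x1=(-1.3000, -0.0686, -0.7383) x2=(-1.5075, -0.6372, -0.4562) x3=(-0.7641, -0.1126, 0.4033) x4=(-1.3168, -0.3279, -0.4477)
step 18: x0=(-1.1294, -0.7505, -0.2246) x1=(-1.2523, -0.0353, -0.6723) x2=(-1.4650, -0.5728, -0.3467) x3=(-0.8160, -0.2033, 0.3729) x4=(-1.3513, -0.2860, -0.4767)
step 19: x0=(-1.0919, -0.6908, -0.2935) x1=(-1.2043, -0.0013, -0.6064) x2=(-1.4236, -0.5091, -0.2366) x3=(-0.8683, -0.2941, 0.3418) x4=(-1.3858, -0.2438, -0.5055)
step 20: x0=(-1.0539, -0.6318, -0.3625) x1=(-1.1557, 0.0333, -0.5406) x2=(-1.3836, -0.4460, -0.1253) x3=(-0.9207, -0.3847, 0.3103) x4=(-1.4206, -0.2015, -0.5345)
step 21: x0=(-1.0153, -0.5733, -0.4317) x1=(-1.1066, 0.0687, -0.4749) x2=(-1.3447, -0.3834, -0.0127) x3=(-0.9731, -0.4752, 0.2788) x4=(-1.4560, -0.1591, -0.5638)
step 22: x0=(-0.9763, -0.5154, -0.5012) x1=(-1.0570, 0.1046, -0.4091) x2=(-1.3069, -0.3208, 0.1006) x3=(-1.0253, -0.5656, 0.2474) x4=(-1.4919, -0.1168, -0.5933)
step 23: x0=(-0.9370, -0.4580, -0.5710) x1=(-1.0070, 0.1410, -0.3432) x2=(-1.2701, -0.2577, 0.2142) x3=(-1.0771, -0.6561, 0.2161) x4=(-1.5283, -0.0747, -0.6228)
step 24: x0=(-0.8976, -0.4008, -0.6408) x1=(-0.9567, 0.1776, -0.2770) x2=(-1.2338, -0.1938, 0.3278) x3=(-1.1289, -0.7468, 0.1843) x4=(-1.5648, -0.0327, -0.6522)
step 25: x0=(-0.8582, -0.3438, -0.7104) x1=(-0.9064, 0.2142, -0.2107) x2=(-1.1977, -0.1295, 0.4408) x3=(-1.1807, -0.8372, 0.1520) x4=(-1.6013, 0.0091, -0.6811)
step 26: x0=(-0.8190, -0.2869, -0.7795) x1=(-0.8562, 0.2506, -0.1442) x2=(-1.1617, -0.0650, 0.5522) x3=(-1.2325, -0.9269, 0.1188) x4=(-1.6375, 0.0504, -0.7093)
step 27: x0=(-0.7801, -0.2301, -0.8476) x1=(-0.8063, 0.2865, -0.0777) x2=(-1.1258, -0.0010, 0.6610) x3=(-1.2842, -1.0150, 0.0848) x4=(-1.6731, 0.0913, -0.7364)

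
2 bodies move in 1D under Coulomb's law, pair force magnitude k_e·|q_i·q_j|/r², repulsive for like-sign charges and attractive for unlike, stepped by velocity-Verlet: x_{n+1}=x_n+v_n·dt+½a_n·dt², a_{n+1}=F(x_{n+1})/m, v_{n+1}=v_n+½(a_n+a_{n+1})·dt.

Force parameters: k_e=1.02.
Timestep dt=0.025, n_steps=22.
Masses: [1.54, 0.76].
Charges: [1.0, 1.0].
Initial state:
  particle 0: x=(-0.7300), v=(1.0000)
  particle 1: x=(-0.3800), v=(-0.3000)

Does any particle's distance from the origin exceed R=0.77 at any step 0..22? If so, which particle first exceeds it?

yes, particle 0

step 0: x0=(-0.7300) x1=(-0.3800)
step 1: x0=(-0.7067) x1=(-0.3841)
step 2: x0=(-0.6874) x1=(-0.3801)
step 3: x0=(-0.6724) x1=(-0.3672)
step 4: x0=(-0.6619) x1=(-0.3454)
step 5: x0=(-0.6555) x1=(-0.3151)
step 6: x0=(-0.6527) x1=(-0.2776)
step 7: x0=(-0.6529) x1=(-0.2342)
step 8: x0=(-0.6554) x1=(-0.1859)
step 9: x0=(-0.6598) x1=(-0.1339)
step 10: x0=(-0.6656) x1=(-0.0788)
step 11: x0=(-0.6727) x1=(-0.0213)
step 12: x0=(-0.6808) x1=(0.0381)
step 13: x0=(-0.6896) x1=(0.0993)
step 14: x0=(-0.6992) x1=(0.1617)
step 15: x0=(-0.7092) x1=(0.2253)
step 16: x0=(-0.7198) x1=(0.2898)
step 17: x0=(-0.7307) x1=(0.3552)
step 18: x0=(-0.7421) x1=(0.4213)
step 19: x0=(-0.7537) x1=(0.4880)
step 20: x0=(-0.7656) x1=(0.5552)
step 21: x0=(-0.7777) x1=(0.6230)
step 22: x0=(-0.7900) x1=(0.6911)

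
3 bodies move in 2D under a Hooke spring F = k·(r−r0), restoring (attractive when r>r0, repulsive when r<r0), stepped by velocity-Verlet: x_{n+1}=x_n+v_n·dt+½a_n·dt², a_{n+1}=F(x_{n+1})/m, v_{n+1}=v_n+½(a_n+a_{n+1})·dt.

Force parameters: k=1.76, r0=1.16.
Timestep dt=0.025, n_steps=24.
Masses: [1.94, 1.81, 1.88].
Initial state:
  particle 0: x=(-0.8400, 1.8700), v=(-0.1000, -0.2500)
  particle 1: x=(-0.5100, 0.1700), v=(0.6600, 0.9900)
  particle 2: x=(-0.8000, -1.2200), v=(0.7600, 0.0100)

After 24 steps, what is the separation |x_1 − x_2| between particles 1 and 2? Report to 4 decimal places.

step 0: x0=(-0.8400, 1.8700) x1=(-0.5100, 0.1700) x2=(-0.8000, -1.2200)
step 1: x0=(-0.8425, 1.8630) x1=(-0.4935, 0.1948) x2=(-0.7810, -1.2191)
step 2: x0=(-0.8448, 1.8547) x1=(-0.4772, 0.2198) x2=(-0.7620, -1.2169)
step 3: x0=(-0.8471, 1.8450) x1=(-0.4610, 0.2450) x2=(-0.7429, -1.2135)
step 4: x0=(-0.8493, 1.8339) x1=(-0.4448, 0.2702) x2=(-0.7239, -1.2087)
step 5: x0=(-0.8514, 1.8215) x1=(-0.4288, 0.2955) x2=(-0.7049, -1.2026)
step 6: x0=(-0.8533, 1.8079) x1=(-0.4129, 0.3208) x2=(-0.6859, -1.1953)
step 7: x0=(-0.8552, 1.7929) x1=(-0.3971, 0.3461) x2=(-0.6669, -1.1866)
step 8: x0=(-0.8569, 1.7768) x1=(-0.3814, 0.3714) x2=(-0.6480, -1.1766)
step 9: x0=(-0.8585, 1.7594) x1=(-0.3658, 0.3966) x2=(-0.6291, -1.1654)
step 10: x0=(-0.8599, 1.7409) x1=(-0.3503, 0.4217) x2=(-0.6102, -1.1529)
step 11: x0=(-0.8612, 1.7213) x1=(-0.3349, 0.4467) x2=(-0.5914, -1.1391)
step 12: x0=(-0.8624, 1.7006) x1=(-0.3196, 0.4716) x2=(-0.5726, -1.1240)
step 13: x0=(-0.8634, 1.6789) x1=(-0.3043, 0.4963) x2=(-0.5539, -1.1077)
step 14: x0=(-0.8643, 1.6561) x1=(-0.2892, 0.5208) x2=(-0.5352, -1.0902)
step 15: x0=(-0.8651, 1.6324) x1=(-0.2741, 0.5451) x2=(-0.5166, -1.0715)
step 16: x0=(-0.8657, 1.6078) x1=(-0.2592, 0.5691) x2=(-0.4981, -1.0516)
step 17: x0=(-0.8662, 1.5823) x1=(-0.2442, 0.5929) x2=(-0.4797, -1.0305)
step 18: x0=(-0.8665, 1.5559) x1=(-0.2293, 0.6163) x2=(-0.4613, -1.0083)
step 19: x0=(-0.8668, 1.5288) x1=(-0.2145, 0.6395) x2=(-0.4431, -0.9850)
step 20: x0=(-0.8669, 1.5009) x1=(-0.1996, 0.6624) x2=(-0.4249, -0.9606)
step 21: x0=(-0.8669, 1.4723) x1=(-0.1848, 0.6849) x2=(-0.4069, -0.9352)
step 22: x0=(-0.8669, 1.4430) x1=(-0.1699, 0.7071) x2=(-0.3889, -0.9087)
step 23: x0=(-0.8667, 1.4131) x1=(-0.1551, 0.7290) x2=(-0.3711, -0.8813)
step 24: x0=(-0.8665, 1.3827) x1=(-0.1402, 0.7505) x2=(-0.3533, -0.8529)

1.6174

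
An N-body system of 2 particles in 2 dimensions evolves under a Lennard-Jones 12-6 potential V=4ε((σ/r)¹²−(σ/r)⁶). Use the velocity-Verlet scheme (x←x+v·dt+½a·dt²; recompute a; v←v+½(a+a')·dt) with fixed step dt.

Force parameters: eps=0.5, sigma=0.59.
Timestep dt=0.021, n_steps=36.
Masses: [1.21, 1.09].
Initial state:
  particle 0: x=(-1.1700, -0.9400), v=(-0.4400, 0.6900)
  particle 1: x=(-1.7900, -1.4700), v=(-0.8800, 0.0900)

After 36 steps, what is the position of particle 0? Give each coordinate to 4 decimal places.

(-1.6480, -0.5517)

step 0: x0=(-1.1700, -0.9400) x1=(-1.7900, -1.4700)
step 1: x0=(-1.1794, -0.9257) x1=(-1.8082, -1.4679)
step 2: x0=(-1.1893, -0.9117) x1=(-1.8261, -1.4655)
step 3: x0=(-1.1995, -0.8980) x1=(-1.8435, -1.4627)
step 4: x0=(-1.2100, -0.8846) x1=(-1.8606, -1.4596)
step 5: x0=(-1.2208, -0.8715) x1=(-1.8773, -1.4562)
step 6: x0=(-1.2318, -0.8586) x1=(-1.8938, -1.4525)
step 7: x0=(-1.2432, -0.8460) x1=(-1.9099, -1.4486)
step 8: x0=(-1.2548, -0.8335) x1=(-1.9258, -1.4444)
step 9: x0=(-1.2666, -0.8213) x1=(-1.9414, -1.4400)
step 10: x0=(-1.2786, -0.8093) x1=(-1.9568, -1.4354)
step 11: x0=(-1.2908, -0.7974) x1=(-1.9720, -1.4305)
step 12: x0=(-1.3032, -0.7858) x1=(-1.9869, -1.4255)
step 13: x0=(-1.3159, -0.7743) x1=(-2.0017, -1.4203)
step 14: x0=(-1.3286, -0.7630) x1=(-2.0162, -1.4149)
step 15: x0=(-1.3416, -0.7518) x1=(-2.0306, -1.4093)
step 16: x0=(-1.3547, -0.7408) x1=(-2.0447, -1.4035)
step 17: x0=(-1.3680, -0.7300) x1=(-2.0587, -1.3975)
step 18: x0=(-1.3815, -0.7193) x1=(-2.0725, -1.3914)
step 19: x0=(-1.3951, -0.7088) x1=(-2.0862, -1.3851)
step 20: x0=(-1.4088, -0.6984) x1=(-2.0996, -1.3787)
step 21: x0=(-1.4227, -0.6882) x1=(-2.1129, -1.3721)
step 22: x0=(-1.4368, -0.6781) x1=(-2.1261, -1.3653)
step 23: x0=(-1.4510, -0.6681) x1=(-2.1391, -1.3584)
step 24: x0=(-1.4653, -0.6583) x1=(-2.1519, -1.3513)
step 25: x0=(-1.4797, -0.6486) x1=(-2.1646, -1.3441)
step 26: x0=(-1.4943, -0.6391) x1=(-2.1771, -1.3367)
step 27: x0=(-1.5091, -0.6297) x1=(-2.1895, -1.3292)
step 28: x0=(-1.5240, -0.6204) x1=(-2.2017, -1.3215)
step 29: x0=(-1.5390, -0.6113) x1=(-2.2138, -1.3136)
step 30: x0=(-1.5541, -0.6023) x1=(-2.2257, -1.3056)
step 31: x0=(-1.5694, -0.5935) x1=(-2.2375, -1.2974)
step 32: x0=(-1.5849, -0.5848) x1=(-2.2491, -1.2891)
step 33: x0=(-1.6004, -0.5763) x1=(-2.2605, -1.2805)
step 34: x0=(-1.6162, -0.5679) x1=(-2.2718, -1.2719)
step 35: x0=(-1.6320, -0.5597) x1=(-2.2829, -1.2630)
step 36: x0=(-1.6480, -0.5517) x1=(-2.2939, -1.2540)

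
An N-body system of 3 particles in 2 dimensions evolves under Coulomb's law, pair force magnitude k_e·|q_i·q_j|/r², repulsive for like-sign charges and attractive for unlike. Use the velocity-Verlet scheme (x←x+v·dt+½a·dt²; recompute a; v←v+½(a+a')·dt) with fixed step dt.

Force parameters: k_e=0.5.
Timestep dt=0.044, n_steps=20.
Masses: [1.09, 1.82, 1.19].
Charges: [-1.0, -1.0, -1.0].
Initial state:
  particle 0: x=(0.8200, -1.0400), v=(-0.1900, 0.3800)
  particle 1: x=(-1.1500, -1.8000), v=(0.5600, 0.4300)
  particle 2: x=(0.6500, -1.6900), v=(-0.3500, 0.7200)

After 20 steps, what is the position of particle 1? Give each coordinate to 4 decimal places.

step 0: x0=(0.8200, -1.0400) x1=(-1.1500, -1.8000) x2=(0.6500, -1.6900)
step 1: x0=(0.8120, -1.0223) x1=(-1.1255, -1.7811) x2=(0.6345, -1.6592)
step 2: x0=(0.8047, -1.0026) x1=(-1.1013, -1.7623) x2=(0.6188, -1.6301)
step 3: x0=(0.7982, -0.9807) x1=(-1.0774, -1.7435) x2=(0.6027, -1.6029)
step 4: x0=(0.7925, -0.9569) x1=(-1.0537, -1.7248) x2=(0.5864, -1.5775)
step 5: x0=(0.7877, -0.9309) x1=(-1.0304, -1.7061) x2=(0.5699, -1.5538)
step 6: x0=(0.7838, -0.9030) x1=(-1.0075, -1.6876) x2=(0.5530, -1.5319)
step 7: x0=(0.7808, -0.8731) x1=(-0.9849, -1.6691) x2=(0.5358, -1.5116)
step 8: x0=(0.7786, -0.8413) x1=(-0.9626, -1.6507) x2=(0.5183, -1.4929)
step 9: x0=(0.7774, -0.8078) x1=(-0.9407, -1.6323) x2=(0.5006, -1.4758)
step 10: x0=(0.7770, -0.7725) x1=(-0.9192, -1.6141) x2=(0.4826, -1.4600)
step 11: x0=(0.7775, -0.7358) x1=(-0.8980, -1.5960) x2=(0.4645, -1.4455)
step 12: x0=(0.7787, -0.6975) x1=(-0.8773, -1.5779) x2=(0.4463, -1.4322)
step 13: x0=(0.7808, -0.6579) x1=(-0.8571, -1.5600) x2=(0.4280, -1.4200)
step 14: x0=(0.7836, -0.6170) x1=(-0.8373, -1.5422) x2=(0.4098, -1.4088)
step 15: x0=(0.7872, -0.5749) x1=(-0.8179, -1.5244) x2=(0.3916, -1.3985)
step 16: x0=(0.7914, -0.5318) x1=(-0.7990, -1.5068) x2=(0.3735, -1.3890)
step 17: x0=(0.7963, -0.4876) x1=(-0.7807, -1.4894) x2=(0.3556, -1.3802)
step 18: x0=(0.8017, -0.4425) x1=(-0.7629, -1.4720) x2=(0.3379, -1.3721)
step 19: x0=(0.8078, -0.3966) x1=(-0.7456, -1.4548) x2=(0.3206, -1.3647)
step 20: x0=(0.8144, -0.3498) x1=(-0.7289, -1.4376) x2=(0.3037, -1.3578)

(-0.7289, -1.4376)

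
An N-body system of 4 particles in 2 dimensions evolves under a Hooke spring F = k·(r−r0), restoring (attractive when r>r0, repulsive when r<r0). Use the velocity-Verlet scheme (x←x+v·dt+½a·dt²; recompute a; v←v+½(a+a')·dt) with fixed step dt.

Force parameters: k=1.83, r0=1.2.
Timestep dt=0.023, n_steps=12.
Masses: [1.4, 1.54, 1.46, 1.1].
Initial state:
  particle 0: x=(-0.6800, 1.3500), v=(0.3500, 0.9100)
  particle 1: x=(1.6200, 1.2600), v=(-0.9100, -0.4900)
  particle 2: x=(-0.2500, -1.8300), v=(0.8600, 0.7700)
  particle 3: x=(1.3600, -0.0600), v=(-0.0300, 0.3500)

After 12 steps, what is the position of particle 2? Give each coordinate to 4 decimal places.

(0.0587, -1.3969)

step 0: x0=(-0.6800, 1.3500) x1=(1.6200, 1.2600) x2=(-0.2500, -1.8300) x3=(1.3600, -0.0600)
step 1: x0=(-0.6711, 1.3700) x1=(1.5983, 1.2481) x2=(-0.2296, -1.8107) x3=(1.3585, -0.0520)
step 2: x0=(-0.6606, 1.3880) x1=(1.5752, 1.2348) x2=(-0.2081, -1.7881) x3=(1.3554, -0.0439)
step 3: x0=(-0.6484, 1.4041) x1=(1.5507, 1.2203) x2=(-0.1855, -1.7623) x3=(1.3508, -0.0359)
step 4: x0=(-0.6346, 1.4183) x1=(1.5248, 1.2045) x2=(-0.1619, -1.7333) x3=(1.3446, -0.0279)
step 5: x0=(-0.6193, 1.4306) x1=(1.4976, 1.1876) x2=(-0.1372, -1.7013) x3=(1.3369, -0.0199)
step 6: x0=(-0.6024, 1.4409) x1=(1.4692, 1.1696) x2=(-0.1116, -1.6662) x3=(1.3277, -0.0120)
step 7: x0=(-0.5840, 1.4493) x1=(1.4396, 1.1505) x2=(-0.0851, -1.6282) x3=(1.3171, -0.0040)
step 8: x0=(-0.5642, 1.4558) x1=(1.4089, 1.1305) x2=(-0.0578, -1.5873) x3=(1.3051, 0.0039)
step 9: x0=(-0.5430, 1.4604) x1=(1.3771, 1.1095) x2=(-0.0297, -1.5436) x3=(1.2918, 0.0117)
step 10: x0=(-0.5204, 1.4632) x1=(1.3444, 1.0877) x2=(-0.0009, -1.4973) x3=(1.2772, 0.0196)
step 11: x0=(-0.4966, 1.4642) x1=(1.3107, 1.0651) x2=(0.0286, -1.4483) x3=(1.2614, 0.0274)
step 12: x0=(-0.4715, 1.4634) x1=(1.2762, 1.0418) x2=(0.0587, -1.3969) x3=(1.2444, 0.0352)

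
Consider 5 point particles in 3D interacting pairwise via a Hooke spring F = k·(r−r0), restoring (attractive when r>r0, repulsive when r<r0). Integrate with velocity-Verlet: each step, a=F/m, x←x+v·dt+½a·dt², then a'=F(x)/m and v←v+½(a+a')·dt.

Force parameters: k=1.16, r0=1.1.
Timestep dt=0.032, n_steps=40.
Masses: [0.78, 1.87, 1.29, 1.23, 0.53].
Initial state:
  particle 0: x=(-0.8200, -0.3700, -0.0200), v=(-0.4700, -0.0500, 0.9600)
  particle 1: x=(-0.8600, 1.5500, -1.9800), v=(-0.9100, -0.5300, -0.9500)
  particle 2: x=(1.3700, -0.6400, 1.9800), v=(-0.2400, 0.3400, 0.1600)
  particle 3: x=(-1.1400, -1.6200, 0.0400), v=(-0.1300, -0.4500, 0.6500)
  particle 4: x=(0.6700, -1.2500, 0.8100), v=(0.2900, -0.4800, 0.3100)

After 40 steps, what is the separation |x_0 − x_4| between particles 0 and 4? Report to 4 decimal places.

2.2798

step 0: x0=(-0.8200, -0.3700, -0.0200) x1=(-0.8600, 1.5500, -1.9800) x2=(1.3700, -0.6400, 1.9800) x3=(-1.1400, -1.6200, 0.0400) x4=(0.6700, -1.2500, 0.8100)
step 1: x0=(-0.8336, -0.3713, 0.0111) x1=(-0.8883, 1.5308, -2.0079) x2=(1.3600, -0.6286, 1.9824) x3=(-1.1428, -1.6328, 0.0609) x4=(0.6766, -1.2626, 0.8172)
step 2: x0=(-0.8442, -0.3719, 0.0427) x1=(-0.9148, 1.5070, -2.0308) x2=(1.3455, -0.6163, 1.9793) x3=(-1.1430, -1.6425, 0.0819) x4=(0.6777, -1.2697, 0.8188)
step 3: x0=(-0.8518, -0.3720, 0.0748) x1=(-0.9395, 1.4787, -2.0487) x2=(1.3263, -0.6031, 1.9707) x3=(-1.1407, -1.6490, 0.1031) x4=(0.6732, -1.2714, 0.8148)
step 4: x0=(-0.8566, -0.3714, 0.1072) x1=(-0.9623, 1.4459, -2.0613) x2=(1.3026, -0.5891, 1.9568) x3=(-1.1357, -1.6523, 0.1242) x4=(0.6632, -1.2675, 0.8054)
step 5: x0=(-0.8585, -0.3703, 0.1397) x1=(-0.9833, 1.4088, -2.0688) x2=(1.2744, -0.5743, 1.9375) x3=(-1.1283, -1.6524, 0.1453) x4=(0.6476, -1.2583, 0.7905)
step 6: x0=(-0.8577, -0.3685, 0.1723) x1=(-1.0025, 1.3673, -2.0711) x2=(1.2419, -0.5588, 1.9130) x3=(-1.1185, -1.6495, 0.1663) x4=(0.6266, -1.2439, 0.7703)
step 7: x0=(-0.8543, -0.3661, 0.2047) x1=(-1.0198, 1.3216, -2.0683) x2=(1.2050, -0.5426, 1.8833) x3=(-1.1064, -1.6434, 0.1871) x4=(0.6002, -1.2243, 0.7449)
step 8: x0=(-0.8484, -0.3632, 0.2368) x1=(-1.0351, 1.2719, -2.0603) x2=(1.1639, -0.5257, 1.8487) x3=(-1.0921, -1.6342, 0.2076) x4=(0.5688, -1.1998, 0.7146)
step 9: x0=(-0.8402, -0.3595, 0.2684) x1=(-1.0487, 1.2182, -2.0471) x2=(1.1187, -0.5083, 1.8093) x3=(-1.0757, -1.6221, 0.2278) x4=(0.5325, -1.1707, 0.6795)
step 10: x0=(-0.8299, -0.3553, 0.2994) x1=(-1.0603, 1.1606, -2.0290) x2=(1.0696, -0.4904, 1.7651) x3=(-1.0574, -1.6070, 0.2476) x4=(0.4916, -1.1371, 0.6400)
step 11: x0=(-0.8177, -0.3503, 0.3296) x1=(-1.0702, 1.0995, -2.0059) x2=(1.0167, -0.4720, 1.7165) x3=(-1.0373, -1.5891, 0.2669) x4=(0.4464, -1.0993, 0.5962)
step 12: x0=(-0.8038, -0.3447, 0.3588) x1=(-1.0782, 1.0348, -1.9779) x2=(0.9603, -0.4532, 1.6636) x3=(-1.0156, -1.5685, 0.2856) x4=(0.3974, -1.0576, 0.5484)
step 13: x0=(-0.7884, -0.3384, 0.3870) x1=(-1.0845, 0.9669, -1.9453) x2=(0.9004, -0.4341, 1.6066) x3=(-0.9923, -1.5452, 0.3037) x4=(0.3448, -1.0124, 0.4970)
step 14: x0=(-0.7718, -0.3313, 0.4140) x1=(-1.0891, 0.8959, -1.9080) x2=(0.8374, -0.4146, 1.5458) x3=(-0.9678, -1.5195, 0.3211) x4=(0.2891, -0.9639, 0.4422)
step 15: x0=(-0.7543, -0.3234, 0.4396) x1=(-1.0921, 0.8220, -1.8664) x2=(0.7713, -0.3949, 1.4813) x3=(-0.9421, -1.4914, 0.3378) x4=(0.2308, -0.9125, 0.3843)
step 16: x0=(-0.7361, -0.3148, 0.4639) x1=(-1.0934, 0.7455, -1.8205) x2=(0.7026, -0.3749, 1.4135) x3=(-0.9155, -1.4611, 0.3536) x4=(0.1702, -0.8586, 0.3235)
step 17: x0=(-0.7175, -0.3053, 0.4867) x1=(-1.0932, 0.6665, -1.7705) x2=(0.6314, -0.3548, 1.3426) x3=(-0.8880, -1.4288, 0.3686) x4=(0.1079, -0.8024, 0.2601)
step 18: x0=(-0.6987, -0.2950, 0.5080) x1=(-1.0916, 0.5853, -1.7168) x2=(0.5579, -0.3345, 1.2689) x3=(-0.8599, -1.3946, 0.3828) x4=(0.0441, -0.7443, 0.1942)
step 19: x0=(-0.6799, -0.2839, 0.5279) x1=(-1.0886, 0.5022, -1.6594) x2=(0.4824, -0.3141, 1.1926) x3=(-0.8313, -1.3588, 0.3961) x4=(-0.0207, -0.6846, 0.1261)
step 20: x0=(-0.6615, -0.2720, 0.5463) x1=(-1.0843, 0.4173, -1.5987) x2=(0.4053, -0.2936, 1.1140) x3=(-0.8023, -1.3215, 0.4085) x4=(-0.0863, -0.6236, 0.0558)
step 21: x0=(-0.6435, -0.2594, 0.5634) x1=(-1.0789, 0.3309, -1.5348) x2=(0.3267, -0.2730, 1.0335) x3=(-0.7731, -1.2828, 0.4200) x4=(-0.1524, -0.5615, -0.0165)
step 22: x0=(-0.6261, -0.2460, 0.5791) x1=(-1.0724, 0.2432, -1.4682) x2=(0.2469, -0.2525, 0.9511) x3=(-0.7438, -1.2431, 0.4306) x4=(-0.2189, -0.4987, -0.0906)
step 23: x0=(-0.6094, -0.2320, 0.5936) x1=(-1.0649, 0.1545, -1.3989) x2=(0.1663, -0.2319, 0.8673) x3=(-0.7144, -1.2024, 0.4404) x4=(-0.2857, -0.4353, -0.1664)
step 24: x0=(-0.5937, -0.2175, 0.6069) x1=(-1.0565, 0.0650, -1.3274) x2=(0.0851, -0.2112, 0.7823) x3=(-0.6850, -1.1610, 0.4493) x4=(-0.3528, -0.3716, -0.2434)
step 25: x0=(-0.5788, -0.2025, 0.6190) x1=(-1.0475, -0.0251, -1.2539) x2=(0.0035, -0.1906, 0.6962) x3=(-0.6558, -1.1190, 0.4574) x4=(-0.4200, -0.3077, -0.3213)
step 26: x0=(-0.5651, -0.1872, 0.6300) x1=(-1.0378, -0.1157, -1.1787) x2=(-0.0781, -0.1699, 0.6093) x3=(-0.6267, -1.0766, 0.4647) x4=(-0.4873, -0.2439, -0.3994)
step 27: x0=(-0.5526, -0.1715, 0.6401) x1=(-1.0276, -0.2066, -1.1022) x2=(-0.1595, -0.1492, 0.5216) x3=(-0.5977, -1.0339, 0.4711) x4=(-0.5544, -0.1804, -0.4774)
step 28: x0=(-0.5413, -0.1556, 0.6495) x1=(-1.0171, -0.2976, -1.0245) x2=(-0.2406, -0.1283, 0.4332) x3=(-0.5690, -0.9911, 0.4768) x4=(-0.6211, -0.1171, -0.5545)
step 29: x0=(-0.5313, -0.1395, 0.6585) x1=(-1.0065, -0.3889, -0.9460) x2=(-0.3213, -0.1073, 0.3439) x3=(-0.5406, -0.9483, 0.4818) x4=(-0.6872, -0.0538, -0.6302)
step 30: x0=(-0.5221, -0.1232, 0.6674) x1=(-0.9957, -0.4803, -0.8669) x2=(-0.4017, -0.0862, 0.2538) x3=(-0.5123, -0.9056, 0.4860) x4=(-0.7525, 0.0096, -0.7044)
step 31: x0=(-0.5135, -0.1066, 0.6761) x1=(-0.9848, -0.5720, -0.7872) x2=(-0.4820, -0.0648, 0.1629) x3=(-0.4843, -0.8630, 0.4896) x4=(-0.8171, 0.0735, -0.7770)
step 32: x0=(-0.5053, -0.0899, 0.6845) x1=(-0.9738, -0.6639, -0.7070) x2=(-0.5623, -0.0432, 0.0714) x3=(-0.4565, -0.8206, 0.4925) x4=(-0.8811, 0.1376, -0.8480)
step 33: x0=(-0.4975, -0.0728, 0.6924) x1=(-0.9626, -0.7559, -0.6263) x2=(-0.6426, -0.0214, -0.0205) x3=(-0.4288, -0.7784, 0.4948) x4=(-0.9446, 0.2014, -0.9172)
step 34: x0=(-0.4901, -0.0554, 0.6996) x1=(-0.9514, -0.8478, -0.5454) x2=(-0.7230, 0.0005, -0.1126) x3=(-0.4013, -0.7362, 0.4964) x4=(-1.0073, 0.2644, -0.9843)
step 35: x0=(-0.4831, -0.0376, 0.7058) x1=(-0.9401, -0.9396, -0.4642) x2=(-0.8033, 0.0226, -0.2049) x3=(-0.3741, -0.6940, 0.4974) x4=(-1.0690, 0.3261, -1.0487)
step 36: x0=(-0.4768, -0.0194, 0.7107) x1=(-0.9287, -1.0311, -0.3829) x2=(-0.8837, 0.0447, -0.2971) x3=(-0.3471, -0.6518, 0.4975) x4=(-1.1296, 0.3859, -1.1100)
step 37: x0=(-0.4712, -0.0008, 0.7141) x1=(-0.9172, -1.1222, -0.3015) x2=(-0.9640, 0.0668, -0.3891) x3=(-0.3204, -0.6095, 0.4966) x4=(-1.1887, 0.4435, -1.1677)
step 38: x0=(-0.4665, 0.0182, 0.7158) x1=(-0.9058, -1.2126, -0.2202) x2=(-1.0441, 0.0885, -0.4807) x3=(-0.2941, -0.5670, 0.4948) x4=(-1.2460, 0.4982, -1.2212)
step 39: x0=(-0.4630, 0.0376, 0.7155) x1=(-0.8943, -1.3021, -0.1389) x2=(-1.1238, 0.1099, -0.5718) x3=(-0.2684, -0.5242, 0.4917) x4=(-1.3011, 0.5497, -1.2701)
step 40: x0=(-0.4608, 0.0574, 0.7131) x1=(-0.8829, -1.3904, -0.0579) x2=(-1.2032, 0.1305, -0.6620) x3=(-0.2433, -0.4812, 0.4872) x4=(-1.3537, 0.5975, -1.3139)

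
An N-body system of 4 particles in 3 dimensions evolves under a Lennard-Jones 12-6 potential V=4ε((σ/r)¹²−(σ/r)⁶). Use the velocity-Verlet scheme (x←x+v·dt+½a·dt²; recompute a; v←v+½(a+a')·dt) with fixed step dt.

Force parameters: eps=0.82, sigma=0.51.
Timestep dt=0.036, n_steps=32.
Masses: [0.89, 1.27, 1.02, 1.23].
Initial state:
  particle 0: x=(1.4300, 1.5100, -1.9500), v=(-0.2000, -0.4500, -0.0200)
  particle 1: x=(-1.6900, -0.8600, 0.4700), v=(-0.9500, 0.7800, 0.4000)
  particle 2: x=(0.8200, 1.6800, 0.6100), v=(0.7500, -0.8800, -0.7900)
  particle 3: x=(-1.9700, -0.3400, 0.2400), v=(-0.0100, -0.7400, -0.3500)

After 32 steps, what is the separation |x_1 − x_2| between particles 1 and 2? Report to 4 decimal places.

step 0: x0=(1.4300, 1.5100, -1.9500) x1=(-1.6900, -0.8600, 0.4700) x2=(0.8200, 1.6800, 0.6100) x3=(-1.9700, -0.3400, 0.2400)
step 1: x0=(1.4228, 1.4938, -1.9507) x1=(-1.7251, -0.8303, 0.4837) x2=(0.8470, 1.6483, 0.5816) x3=(-1.9695, -0.3683, 0.2281)
step 2: x0=(1.4156, 1.4776, -1.9514) x1=(-1.7607, -0.7995, 0.4967) x2=(0.8740, 1.6166, 0.5531) x3=(-1.9683, -0.3978, 0.2169)
step 3: x0=(1.4084, 1.4614, -1.9522) x1=(-1.7900, -0.7810, 0.5184) x2=(0.9010, 1.5850, 0.5247) x3=(-1.9737, -0.4145, 0.1968)
step 4: x0=(1.4012, 1.4452, -1.9529) x1=(-1.8102, -0.7806, 0.5560) x2=(0.9280, 1.5533, 0.4962) x3=(-1.9885, -0.4125, 0.1603)
step 5: x0=(1.3940, 1.4290, -1.9536) x1=(-1.8302, -0.7807, 0.5940) x2=(0.9550, 1.5216, 0.4678) x3=(-2.0036, -0.4101, 0.1234)
step 6: x0=(1.3868, 1.4128, -1.9543) x1=(-1.8513, -0.7784, 0.6290) x2=(0.9820, 1.4899, 0.4393) x3=(-2.0175, -0.4101, 0.0894)
step 7: x0=(1.3796, 1.3966, -1.9550) x1=(-1.8733, -0.7743, 0.6613) x2=(1.0090, 1.4582, 0.4109) x3=(-2.0305, -0.4120, 0.0583)
step 8: x0=(1.3724, 1.3804, -1.9557) x1=(-1.8958, -0.7688, 0.6914) x2=(1.0360, 1.4266, 0.3825) x3=(-2.0429, -0.4153, 0.0295)
step 9: x0=(1.3652, 1.3642, -1.9564) x1=(-1.9187, -0.7624, 0.7199) x2=(1.0630, 1.3949, 0.3540) x3=(-2.0549, -0.4196, 0.0024)
step 10: x0=(1.3580, 1.3480, -1.9572) x1=(-1.9418, -0.7555, 0.7471) x2=(1.0900, 1.3632, 0.3256) x3=(-2.0667, -0.4244, -0.0234)
step 11: x0=(1.3508, 1.3318, -1.9579) x1=(-1.9650, -0.7482, 0.7734) x2=(1.1170, 1.3315, 0.2971) x3=(-2.0784, -0.4296, -0.0483)
step 12: x0=(1.3436, 1.3156, -1.9586) x1=(-1.9884, -0.7405, 0.7990) x2=(1.1440, 1.2998, 0.2687) x3=(-2.0900, -0.4351, -0.0725)
step 13: x0=(1.3364, 1.2994, -1.9593) x1=(-2.0118, -0.7327, 0.8240) x2=(1.1710, 1.2682, 0.2402) x3=(-2.1014, -0.4408, -0.0961)
step 14: x0=(1.3292, 1.2832, -1.9600) x1=(-2.0353, -0.7248, 0.8487) x2=(1.1980, 1.2365, 0.2118) x3=(-2.1129, -0.4466, -0.1193)
step 15: x0=(1.3220, 1.2670, -1.9607) x1=(-2.0588, -0.7168, 0.8731) x2=(1.2250, 1.2048, 0.1833) x3=(-2.1243, -0.4525, -0.1422)
step 16: x0=(1.3148, 1.2508, -1.9614) x1=(-2.0823, -0.7088, 0.8972) x2=(1.2520, 1.1731, 0.1548) x3=(-2.1357, -0.4585, -0.1648)
step 17: x0=(1.3076, 1.2346, -1.9621) x1=(-2.1058, -0.7006, 0.9212) x2=(1.2790, 1.1414, 0.1264) x3=(-2.1471, -0.4645, -0.1873)
step 18: x0=(1.3004, 1.2184, -1.9628) x1=(-2.1293, -0.6925, 0.9450) x2=(1.3060, 1.1097, 0.0979) x3=(-2.1585, -0.4706, -0.2096)
step 19: x0=(1.2932, 1.2022, -1.9635) x1=(-2.1528, -0.6843, 0.9687) x2=(1.3330, 1.0781, 0.0695) x3=(-2.1699, -0.4767, -0.2318)
step 20: x0=(1.2860, 1.1860, -1.9642) x1=(-2.1763, -0.6762, 0.9923) x2=(1.3600, 1.0464, 0.0410) x3=(-2.1813, -0.4827, -0.2539)
step 21: x0=(1.2788, 1.1698, -1.9648) x1=(-2.1998, -0.6680, 1.0159) x2=(1.3870, 1.0147, 0.0125) x3=(-2.1927, -0.4888, -0.2760)
step 22: x0=(1.2716, 1.1536, -1.9655) x1=(-2.2234, -0.6598, 1.0393) x2=(1.4140, 0.9830, -0.0160) x3=(-2.2041, -0.4950, -0.2980)
step 23: x0=(1.2644, 1.1374, -1.9662) x1=(-2.2469, -0.6516, 1.0628) x2=(1.4410, 0.9513, -0.0444) x3=(-2.2154, -0.5011, -0.3199)
step 24: x0=(1.2572, 1.1212, -1.9669) x1=(-2.2704, -0.6434, 1.0862) x2=(1.4680, 0.9197, -0.0729) x3=(-2.2268, -0.5072, -0.3418)
step 25: x0=(1.2500, 1.1050, -1.9675) x1=(-2.2939, -0.6352, 1.1096) x2=(1.4950, 0.8880, -0.1014) x3=(-2.2382, -0.5133, -0.3637)
step 26: x0=(1.2428, 1.0888, -1.9682) x1=(-2.3174, -0.6269, 1.1330) x2=(1.5220, 0.8563, -0.1299) x3=(-2.2496, -0.5194, -0.3856)
step 27: x0=(1.2356, 1.0726, -1.9688) x1=(-2.3409, -0.6187, 1.1563) x2=(1.5490, 0.8246, -0.1584) x3=(-2.2610, -0.5256, -0.4074)
step 28: x0=(1.2284, 1.0564, -1.9695) x1=(-2.3645, -0.6105, 1.1796) x2=(1.5760, 0.7930, -0.1869) x3=(-2.2724, -0.5317, -0.4292)
step 29: x0=(1.2212, 1.0402, -1.9701) x1=(-2.3880, -0.6023, 1.2030) x2=(1.6030, 0.7613, -0.2154) x3=(-2.2838, -0.5378, -0.4510)
step 30: x0=(1.2140, 1.0240, -1.9708) x1=(-2.4115, -0.5941, 1.2263) x2=(1.6300, 0.7296, -0.2439) x3=(-2.2952, -0.5439, -0.4728)
step 31: x0=(1.2068, 1.0078, -1.9714) x1=(-2.4350, -0.5859, 1.2496) x2=(1.6570, 0.6979, -0.2724) x3=(-2.3066, -0.5501, -0.4946)
step 32: x0=(1.1996, 0.9915, -1.9720) x1=(-2.4585, -0.5777, 1.2729) x2=(1.6840, 0.6663, -0.3010) x3=(-2.3180, -0.5562, -0.5164)

4.6027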